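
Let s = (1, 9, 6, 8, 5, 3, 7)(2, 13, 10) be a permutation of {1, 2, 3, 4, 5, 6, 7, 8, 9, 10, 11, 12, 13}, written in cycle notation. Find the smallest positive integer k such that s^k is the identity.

The disjoint cycles have lengths 7, 3, 1, 1, 1.
The order is lcm(7, 3) = 21.

21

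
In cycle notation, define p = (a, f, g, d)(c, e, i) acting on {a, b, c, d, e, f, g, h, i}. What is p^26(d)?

f

d lies in the 4-cycle (a, f, g, d).
On a 4-cycle, p^4 is the identity, so p^26 = p^2 there (26 ≡ 2 mod 4).
Stepping 2 places around the cycle: d → a → f.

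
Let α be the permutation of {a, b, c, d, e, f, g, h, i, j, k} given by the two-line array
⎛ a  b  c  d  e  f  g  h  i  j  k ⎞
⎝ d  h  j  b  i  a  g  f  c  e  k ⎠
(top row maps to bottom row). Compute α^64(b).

Tracing b → h → … returns to b after 5 steps, so b lies in a 5-cycle (a d b h f).
Since the cycle has length 5, α^64 acts on it the same as α^4 (64 mod 5 = 4).
Advancing 4 steps from b: b → h → f → a → d.

d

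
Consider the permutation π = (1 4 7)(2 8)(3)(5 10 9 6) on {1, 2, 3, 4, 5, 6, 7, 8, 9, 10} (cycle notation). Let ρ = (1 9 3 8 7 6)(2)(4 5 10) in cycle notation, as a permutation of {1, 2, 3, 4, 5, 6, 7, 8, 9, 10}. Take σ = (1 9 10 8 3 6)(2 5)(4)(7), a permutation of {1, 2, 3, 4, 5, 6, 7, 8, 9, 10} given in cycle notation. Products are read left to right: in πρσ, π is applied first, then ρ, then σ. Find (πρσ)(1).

Apply the permutations in order: π(1) = 4, then ρ(4) = 5, then σ(5) = 2. So (πρσ)(1) = 2.

2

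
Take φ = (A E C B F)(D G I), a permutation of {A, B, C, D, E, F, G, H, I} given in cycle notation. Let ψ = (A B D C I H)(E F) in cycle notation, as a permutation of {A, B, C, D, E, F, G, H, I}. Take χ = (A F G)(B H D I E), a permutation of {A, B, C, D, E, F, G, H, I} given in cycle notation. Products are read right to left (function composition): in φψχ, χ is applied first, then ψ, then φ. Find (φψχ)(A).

Chase A: χ(A) = F; ψ(F) = E; φ(E) = C. Hence (φψχ)(A) = C.

C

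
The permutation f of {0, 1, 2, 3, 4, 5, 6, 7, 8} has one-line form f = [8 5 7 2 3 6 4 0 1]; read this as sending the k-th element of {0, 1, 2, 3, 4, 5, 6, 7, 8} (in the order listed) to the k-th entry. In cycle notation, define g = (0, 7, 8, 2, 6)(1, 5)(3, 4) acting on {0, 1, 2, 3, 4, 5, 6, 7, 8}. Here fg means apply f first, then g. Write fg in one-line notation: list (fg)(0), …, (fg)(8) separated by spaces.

(fg)(x) = g(f(x)). Computing each image: g(f(0)) = g(8) = 2, g(f(1)) = g(5) = 1, g(f(2)) = g(7) = 8, g(f(3)) = g(2) = 6, g(f(4)) = g(3) = 4, g(f(5)) = g(6) = 0, g(f(6)) = g(4) = 3, g(f(7)) = g(0) = 7, g(f(8)) = g(1) = 5.
Hence fg = [2 1 8 6 4 0 3 7 5].

2 1 8 6 4 0 3 7 5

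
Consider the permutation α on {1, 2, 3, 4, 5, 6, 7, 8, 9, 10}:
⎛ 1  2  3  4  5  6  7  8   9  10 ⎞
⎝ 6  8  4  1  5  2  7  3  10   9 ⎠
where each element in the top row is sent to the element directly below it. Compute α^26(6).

8

Tracing 6 → 2 → … returns to 6 after 6 steps, so 6 lies in a 6-cycle (1, 6, 2, 8, 3, 4).
Powers repeat with period 6 on this cycle, and 26 mod 6 = 2, so α^26(6) = α^2(6).
Advancing 2 steps from 6: 6 → 2 → 8.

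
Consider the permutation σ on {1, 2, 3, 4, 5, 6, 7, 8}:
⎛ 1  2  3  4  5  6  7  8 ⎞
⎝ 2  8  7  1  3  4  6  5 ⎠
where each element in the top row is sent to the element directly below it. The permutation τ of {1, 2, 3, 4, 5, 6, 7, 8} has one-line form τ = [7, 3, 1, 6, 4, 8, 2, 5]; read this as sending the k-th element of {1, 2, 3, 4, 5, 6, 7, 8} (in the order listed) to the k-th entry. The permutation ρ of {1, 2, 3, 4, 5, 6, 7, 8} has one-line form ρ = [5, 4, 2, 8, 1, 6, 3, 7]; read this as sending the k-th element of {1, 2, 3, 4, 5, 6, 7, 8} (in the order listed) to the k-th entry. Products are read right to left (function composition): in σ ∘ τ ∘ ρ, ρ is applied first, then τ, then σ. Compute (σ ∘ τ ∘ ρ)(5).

Apply the permutations in order: ρ(5) = 1, then τ(1) = 7, then σ(7) = 6. So (σ ∘ τ ∘ ρ)(5) = 6.

6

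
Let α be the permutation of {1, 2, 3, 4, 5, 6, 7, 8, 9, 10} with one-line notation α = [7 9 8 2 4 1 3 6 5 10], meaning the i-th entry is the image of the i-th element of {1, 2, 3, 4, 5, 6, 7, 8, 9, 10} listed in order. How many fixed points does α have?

1

The fixed points (elements with α(x) = x) are {10}, so there is 1.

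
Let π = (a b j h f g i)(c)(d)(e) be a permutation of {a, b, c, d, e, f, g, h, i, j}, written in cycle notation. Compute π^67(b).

b lies in the 7-cycle (a b j h f g i).
On a 7-cycle, π^7 is the identity, so π^67 = π^4 there (67 ≡ 4 mod 7).
Advancing 4 steps from b: b → j → h → f → g.

g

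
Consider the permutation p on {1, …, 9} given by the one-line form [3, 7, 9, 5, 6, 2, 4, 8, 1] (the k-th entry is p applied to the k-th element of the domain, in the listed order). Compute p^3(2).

5

Tracing 2 → 7 → … returns to 2 after 5 steps, so 2 lies in a 5-cycle (2 7 4 5 6).
Stepping 3 places around the cycle: 2 → 7 → 4 → 5.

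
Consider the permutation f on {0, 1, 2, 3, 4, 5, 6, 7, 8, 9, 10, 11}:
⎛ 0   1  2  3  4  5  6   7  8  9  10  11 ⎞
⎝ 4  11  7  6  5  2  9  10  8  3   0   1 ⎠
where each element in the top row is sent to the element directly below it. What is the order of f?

6

Writing f as disjoint cycles, the cycle lengths are 6, 3, 2, 1.
Since disjoint cycles commute, ord(f) = lcm(6, 3, 2) = 6.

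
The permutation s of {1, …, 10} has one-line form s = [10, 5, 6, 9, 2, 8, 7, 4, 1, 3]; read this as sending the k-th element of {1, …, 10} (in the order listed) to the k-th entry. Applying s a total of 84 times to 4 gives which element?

Tracing 4 → 9 → … returns to 4 after 7 steps, so 4 lies in a 7-cycle (1 10 3 6 8 4 9).
Since the cycle has length 7, s^84 acts on it the same as s^0 (84 mod 7 = 0).
So s^84(4) = 4.

4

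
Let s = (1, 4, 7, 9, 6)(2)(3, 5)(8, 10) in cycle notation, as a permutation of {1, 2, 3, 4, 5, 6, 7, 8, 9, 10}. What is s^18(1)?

9

1 lies in the 5-cycle (1, 4, 7, 9, 6).
On a 5-cycle, s^5 is the identity, so s^18 = s^3 there (18 ≡ 3 mod 5).
Advancing 3 steps from 1: 1 → 4 → 7 → 9.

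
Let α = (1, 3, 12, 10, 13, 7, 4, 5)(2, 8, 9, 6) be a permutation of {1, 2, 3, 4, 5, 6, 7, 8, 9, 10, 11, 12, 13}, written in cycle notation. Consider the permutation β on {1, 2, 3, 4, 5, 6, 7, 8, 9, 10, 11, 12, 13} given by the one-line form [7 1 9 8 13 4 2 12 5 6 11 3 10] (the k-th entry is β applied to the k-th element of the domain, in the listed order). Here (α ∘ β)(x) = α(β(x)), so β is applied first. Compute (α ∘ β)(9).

1

β(9) = 5, then α(5) = 1; composing gives (α ∘ β)(9) = 1.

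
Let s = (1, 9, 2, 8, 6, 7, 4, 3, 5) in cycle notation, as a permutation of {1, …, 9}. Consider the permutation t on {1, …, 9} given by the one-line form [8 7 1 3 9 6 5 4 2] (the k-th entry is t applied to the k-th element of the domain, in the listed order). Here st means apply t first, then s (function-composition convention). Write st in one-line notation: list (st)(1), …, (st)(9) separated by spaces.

6 4 9 5 2 7 1 3 8

(st)(x) = s(t(x)). Computing each image: s(t(1)) = s(8) = 6, s(t(2)) = s(7) = 4, s(t(3)) = s(1) = 9, s(t(4)) = s(3) = 5, s(t(5)) = s(9) = 2, s(t(6)) = s(6) = 7, s(t(7)) = s(5) = 1, s(t(8)) = s(4) = 3, s(t(9)) = s(2) = 8.
Hence st = [6 4 9 5 2 7 1 3 8].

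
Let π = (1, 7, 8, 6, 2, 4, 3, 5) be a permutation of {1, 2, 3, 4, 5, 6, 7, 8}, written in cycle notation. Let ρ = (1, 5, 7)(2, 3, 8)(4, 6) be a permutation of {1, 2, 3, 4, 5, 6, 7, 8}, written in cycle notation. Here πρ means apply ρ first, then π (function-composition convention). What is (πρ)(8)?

4

First apply ρ: ρ(8) = 2, then π(2) = 4. Thus (πρ)(8) = 4.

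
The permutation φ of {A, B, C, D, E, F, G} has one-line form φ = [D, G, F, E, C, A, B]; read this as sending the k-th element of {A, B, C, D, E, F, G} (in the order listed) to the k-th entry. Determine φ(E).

E is element number 5 of the domain, and entry number 5 of the one-line form is C, so φ(E) = C.

C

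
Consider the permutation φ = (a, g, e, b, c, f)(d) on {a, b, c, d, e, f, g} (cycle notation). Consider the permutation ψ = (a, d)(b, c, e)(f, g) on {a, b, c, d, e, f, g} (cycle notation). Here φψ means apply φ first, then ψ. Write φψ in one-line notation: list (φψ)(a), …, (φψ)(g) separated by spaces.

f e g a c d b

For each element, apply φ then ψ: a → g → f; b → c → e; c → f → g; d → d → a; e → b → c; f → a → d; g → e → b.
So φψ in one-line form is f e g a c d b.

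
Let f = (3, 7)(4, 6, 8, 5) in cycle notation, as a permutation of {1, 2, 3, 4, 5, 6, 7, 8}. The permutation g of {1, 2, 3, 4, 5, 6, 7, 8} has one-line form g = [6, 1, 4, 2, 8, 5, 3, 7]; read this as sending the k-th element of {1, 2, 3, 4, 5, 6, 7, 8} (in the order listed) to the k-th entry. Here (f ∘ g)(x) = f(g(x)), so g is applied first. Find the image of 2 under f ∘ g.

First apply g: g(2) = 1, then f(1) = 1. Thus (f ∘ g)(2) = 1.

1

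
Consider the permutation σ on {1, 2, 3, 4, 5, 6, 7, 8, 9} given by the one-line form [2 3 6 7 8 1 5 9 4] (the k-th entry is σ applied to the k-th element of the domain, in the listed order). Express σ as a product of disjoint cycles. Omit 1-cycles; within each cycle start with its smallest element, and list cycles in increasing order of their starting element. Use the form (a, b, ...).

From 1: 1 → 2 → 3 → 6 → 1, closing the cycle (1, 2, 3, 6).
Continuing from each remaining unvisited element yields (1, 2, 3, 6)(4, 7, 5, 8, 9).

(1, 2, 3, 6)(4, 7, 5, 8, 9)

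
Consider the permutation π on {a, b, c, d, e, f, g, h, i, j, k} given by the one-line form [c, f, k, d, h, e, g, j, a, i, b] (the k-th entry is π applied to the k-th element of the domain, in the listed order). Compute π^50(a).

Tracing a → c → … returns to a after 9 steps, so a lies in a 9-cycle (a c k b f e h j i).
On a 9-cycle, π^9 is the identity, so π^50 = π^5 there (50 ≡ 5 mod 9).
Advancing 5 steps from a: a → c → k → b → f → e.

e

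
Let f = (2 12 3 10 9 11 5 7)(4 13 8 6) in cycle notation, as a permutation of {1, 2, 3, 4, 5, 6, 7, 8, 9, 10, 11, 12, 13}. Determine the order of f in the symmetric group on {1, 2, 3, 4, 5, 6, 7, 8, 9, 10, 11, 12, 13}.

The cycle type of f is (8, 4, 1).
Since disjoint cycles commute, ord(f) = lcm(8, 4) = 8.

8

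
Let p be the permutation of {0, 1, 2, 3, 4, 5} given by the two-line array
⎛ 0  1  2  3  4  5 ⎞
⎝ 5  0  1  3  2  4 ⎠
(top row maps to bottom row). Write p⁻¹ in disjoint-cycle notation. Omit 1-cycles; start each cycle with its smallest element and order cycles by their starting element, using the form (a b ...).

(0 1 2 4 5)

First write p in disjoint cycles: (0 5 4 2 1).
Reversing each cycle (and rotating so the smallest element leads) gives p⁻¹ = (0 1 2 4 5).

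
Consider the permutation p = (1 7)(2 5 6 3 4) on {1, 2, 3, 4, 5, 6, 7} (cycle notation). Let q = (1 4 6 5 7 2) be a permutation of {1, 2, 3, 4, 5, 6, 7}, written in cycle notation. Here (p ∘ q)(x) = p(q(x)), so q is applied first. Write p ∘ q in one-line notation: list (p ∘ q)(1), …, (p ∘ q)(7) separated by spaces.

2 7 4 3 1 6 5

For each element, apply q then p: 1 → 4 → 2; 2 → 1 → 7; 3 → 3 → 4; 4 → 6 → 3; 5 → 7 → 1; 6 → 5 → 6; 7 → 2 → 5.
Collecting the images, p ∘ q = [2 7 4 3 1 6 5].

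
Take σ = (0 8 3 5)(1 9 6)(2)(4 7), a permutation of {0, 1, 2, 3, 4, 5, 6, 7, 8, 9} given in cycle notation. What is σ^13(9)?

9 lies in the 3-cycle (1 9 6).
Powers repeat with period 3 on this cycle, and 13 mod 3 = 1, so σ^13(9) = σ^1(9).
Stepping 1 place around the cycle: 9 → 6.

6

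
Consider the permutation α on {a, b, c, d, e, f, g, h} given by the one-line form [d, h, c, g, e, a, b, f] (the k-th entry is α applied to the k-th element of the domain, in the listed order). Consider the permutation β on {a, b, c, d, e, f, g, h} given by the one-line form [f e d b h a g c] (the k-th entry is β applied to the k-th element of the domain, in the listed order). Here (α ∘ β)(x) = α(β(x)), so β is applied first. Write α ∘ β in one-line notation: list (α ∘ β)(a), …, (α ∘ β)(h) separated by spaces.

a e g h f d b c

(α ∘ β)(x) = α(β(x)). Computing each image: α(β(a)) = α(f) = a, α(β(b)) = α(e) = e, α(β(c)) = α(d) = g, α(β(d)) = α(b) = h, α(β(e)) = α(h) = f, α(β(f)) = α(a) = d, α(β(g)) = α(g) = b, α(β(h)) = α(c) = c.
Hence α ∘ β = [a e g h f d b c].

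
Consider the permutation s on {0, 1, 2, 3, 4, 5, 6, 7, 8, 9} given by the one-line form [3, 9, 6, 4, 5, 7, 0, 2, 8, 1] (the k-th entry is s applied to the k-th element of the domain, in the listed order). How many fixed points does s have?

The fixed points (elements with s(x) = x) are {8}, so there is 1.

1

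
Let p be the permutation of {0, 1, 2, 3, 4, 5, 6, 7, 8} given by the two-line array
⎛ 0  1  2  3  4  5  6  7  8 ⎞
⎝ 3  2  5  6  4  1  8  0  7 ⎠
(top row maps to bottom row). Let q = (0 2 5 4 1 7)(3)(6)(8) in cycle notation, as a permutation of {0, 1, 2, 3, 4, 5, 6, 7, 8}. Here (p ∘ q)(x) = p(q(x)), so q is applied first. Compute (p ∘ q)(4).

2

q(4) = 1, then p(1) = 2; composing gives (p ∘ q)(4) = 2.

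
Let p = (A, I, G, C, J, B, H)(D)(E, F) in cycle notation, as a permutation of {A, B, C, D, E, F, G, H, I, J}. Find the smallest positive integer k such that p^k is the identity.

The cycle type of p is (7, 2, 1).
The order of p is the least common multiple of its cycle lengths: lcm(7, 2) = 14.

14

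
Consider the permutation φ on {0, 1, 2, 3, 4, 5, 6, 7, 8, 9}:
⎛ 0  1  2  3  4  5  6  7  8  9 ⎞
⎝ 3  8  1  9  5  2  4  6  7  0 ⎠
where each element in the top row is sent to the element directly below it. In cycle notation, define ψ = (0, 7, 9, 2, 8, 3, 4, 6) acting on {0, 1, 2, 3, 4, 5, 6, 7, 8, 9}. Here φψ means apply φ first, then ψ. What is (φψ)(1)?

φ(1) = 8, then ψ(8) = 3; composing gives (φψ)(1) = 3.

3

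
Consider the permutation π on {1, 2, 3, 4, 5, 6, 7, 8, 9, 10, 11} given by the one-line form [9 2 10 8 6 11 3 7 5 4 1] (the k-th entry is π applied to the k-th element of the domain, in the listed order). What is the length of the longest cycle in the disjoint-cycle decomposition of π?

Decomposing into disjoint cycles gives (1 9 5 6 11)(3 10 4 8 7); the longest has length 5.

5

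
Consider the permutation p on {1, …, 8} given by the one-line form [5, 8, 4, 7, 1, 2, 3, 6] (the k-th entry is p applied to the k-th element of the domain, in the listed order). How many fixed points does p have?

No element satisfies p(x) = x, so there are 0 fixed points.

0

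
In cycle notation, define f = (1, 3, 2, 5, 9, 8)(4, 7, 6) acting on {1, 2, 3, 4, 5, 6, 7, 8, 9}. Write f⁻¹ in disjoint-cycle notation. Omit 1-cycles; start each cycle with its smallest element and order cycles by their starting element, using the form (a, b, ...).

(1, 8, 9, 5, 2, 3)(4, 6, 7)

The inverse reverses each cycle.
After reversing and putting each cycle's least element first, f⁻¹ = (1, 8, 9, 5, 2, 3)(4, 6, 7).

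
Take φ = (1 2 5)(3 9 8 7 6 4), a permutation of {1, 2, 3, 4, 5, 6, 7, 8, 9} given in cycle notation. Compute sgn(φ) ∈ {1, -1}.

-1

The cycle lengths are 6, 3.
A cycle of length ℓ contributes ℓ−1 transpositions, so φ is a product of 5 + 2 = 7 transpositions — odd.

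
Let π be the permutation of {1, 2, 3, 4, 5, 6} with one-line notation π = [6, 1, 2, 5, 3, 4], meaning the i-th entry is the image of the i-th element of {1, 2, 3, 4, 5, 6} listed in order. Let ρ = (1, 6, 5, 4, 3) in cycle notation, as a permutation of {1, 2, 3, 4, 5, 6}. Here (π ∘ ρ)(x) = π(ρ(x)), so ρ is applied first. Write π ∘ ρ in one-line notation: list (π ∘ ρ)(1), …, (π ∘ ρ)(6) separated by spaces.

4 1 6 2 5 3

For each element, apply ρ then π: 1 → 6 → 4; 2 → 2 → 1; 3 → 1 → 6; 4 → 3 → 2; 5 → 4 → 5; 6 → 5 → 3.
So π ∘ ρ in one-line form is 4 1 6 2 5 3.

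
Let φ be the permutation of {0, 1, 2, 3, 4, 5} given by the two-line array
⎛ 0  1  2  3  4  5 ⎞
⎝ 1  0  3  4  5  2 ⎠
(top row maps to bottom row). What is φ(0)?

The entry below 0 in the array is 1, so φ(0) = 1.

1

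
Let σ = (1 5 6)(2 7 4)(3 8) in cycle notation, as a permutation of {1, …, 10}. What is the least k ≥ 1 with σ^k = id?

6

The disjoint cycles have lengths 3, 3, 2, 1, 1.
The order of σ is the least common multiple of its cycle lengths: lcm(3, 3, 2) = 6.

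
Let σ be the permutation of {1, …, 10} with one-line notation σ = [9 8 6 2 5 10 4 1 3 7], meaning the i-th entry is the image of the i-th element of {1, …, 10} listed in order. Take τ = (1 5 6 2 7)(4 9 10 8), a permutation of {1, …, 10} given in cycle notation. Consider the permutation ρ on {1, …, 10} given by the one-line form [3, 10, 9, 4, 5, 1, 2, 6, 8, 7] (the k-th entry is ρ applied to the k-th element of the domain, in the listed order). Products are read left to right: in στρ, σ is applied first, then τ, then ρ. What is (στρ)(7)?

(στρ)(7) = ρ(τ(σ(7))). σ(7) = 4, then τ(4) = 9, then ρ(9) = 8, so the result is 8.

8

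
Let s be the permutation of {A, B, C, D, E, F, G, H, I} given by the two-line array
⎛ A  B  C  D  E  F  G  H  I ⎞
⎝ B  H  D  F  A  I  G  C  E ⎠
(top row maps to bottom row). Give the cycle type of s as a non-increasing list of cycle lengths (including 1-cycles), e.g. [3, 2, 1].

[8, 1]

The disjoint cycles are (A B H C D F I E)(G), with lengths 8, 1 in non-increasing order.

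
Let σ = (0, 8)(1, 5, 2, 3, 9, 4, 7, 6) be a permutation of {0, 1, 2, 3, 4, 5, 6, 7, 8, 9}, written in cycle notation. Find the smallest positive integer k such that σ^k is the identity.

8

The disjoint cycles have lengths 8, 2.
The order is lcm(8, 2) = 8.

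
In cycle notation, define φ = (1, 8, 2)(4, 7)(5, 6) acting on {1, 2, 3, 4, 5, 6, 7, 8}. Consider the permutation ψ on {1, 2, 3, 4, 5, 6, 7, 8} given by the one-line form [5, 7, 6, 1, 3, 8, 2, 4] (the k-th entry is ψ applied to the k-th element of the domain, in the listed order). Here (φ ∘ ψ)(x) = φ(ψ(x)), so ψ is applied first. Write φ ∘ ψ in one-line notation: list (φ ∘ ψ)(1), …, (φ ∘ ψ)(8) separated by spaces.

For each element, apply ψ then φ: 1 → 5 → 6; 2 → 7 → 4; 3 → 6 → 5; 4 → 1 → 8; 5 → 3 → 3; 6 → 8 → 2; 7 → 2 → 1; 8 → 4 → 7.
So φ ∘ ψ in one-line form is 6 4 5 8 3 2 1 7.

6 4 5 8 3 2 1 7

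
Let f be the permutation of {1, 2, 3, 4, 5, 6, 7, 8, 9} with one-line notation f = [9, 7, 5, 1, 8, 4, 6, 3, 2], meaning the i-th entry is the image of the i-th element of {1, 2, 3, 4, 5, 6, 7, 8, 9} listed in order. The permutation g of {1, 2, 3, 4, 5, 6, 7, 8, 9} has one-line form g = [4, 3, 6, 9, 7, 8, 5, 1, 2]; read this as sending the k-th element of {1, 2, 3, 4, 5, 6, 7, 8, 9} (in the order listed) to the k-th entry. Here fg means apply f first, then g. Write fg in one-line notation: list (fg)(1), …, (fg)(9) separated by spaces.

2 5 7 4 1 9 8 6 3

Chase each element through f then g: 1 → 9 → 2; 2 → 7 → 5; 3 → 5 → 7; 4 → 1 → 4; 5 → 8 → 1; 6 → 4 → 9; 7 → 6 → 8; 8 → 3 → 6; 9 → 2 → 3.
So fg in one-line form is 2 5 7 4 1 9 8 6 3.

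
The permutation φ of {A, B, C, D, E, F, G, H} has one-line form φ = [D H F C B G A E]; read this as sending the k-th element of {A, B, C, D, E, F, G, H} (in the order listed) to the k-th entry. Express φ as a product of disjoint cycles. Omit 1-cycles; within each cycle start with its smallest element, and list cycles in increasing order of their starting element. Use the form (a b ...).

Start at A and follow images: A → D → C → F → G → A, giving the cycle (A D C F G).
Repeating from the next unused element and collecting all non-trivial cycles gives (A D C F G)(B H E).

(A D C F G)(B H E)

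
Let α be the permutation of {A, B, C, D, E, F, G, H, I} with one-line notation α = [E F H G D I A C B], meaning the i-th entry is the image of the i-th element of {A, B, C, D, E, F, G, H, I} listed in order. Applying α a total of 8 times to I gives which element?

Tracing I → B → … returns to I after 3 steps, so I lies in a 3-cycle (B F I).
On a 3-cycle, α^3 is the identity, so α^8 = α^2 there (8 ≡ 2 mod 3).
Stepping 2 places around the cycle: I → B → F.

F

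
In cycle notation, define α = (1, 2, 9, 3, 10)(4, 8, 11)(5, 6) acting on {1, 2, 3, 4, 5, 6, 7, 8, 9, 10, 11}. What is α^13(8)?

8 lies in the 3-cycle (4, 8, 11).
Powers repeat with period 3 on this cycle, and 13 mod 3 = 1, so α^13(8) = α^1(8).
Advancing 1 step from 8: 8 → 11.

11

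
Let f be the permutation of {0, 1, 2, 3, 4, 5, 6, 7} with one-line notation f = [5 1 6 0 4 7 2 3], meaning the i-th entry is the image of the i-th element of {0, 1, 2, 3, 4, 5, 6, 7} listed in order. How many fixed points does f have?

The fixed points (elements with f(x) = x) are {1, 4}, so there are 2.

2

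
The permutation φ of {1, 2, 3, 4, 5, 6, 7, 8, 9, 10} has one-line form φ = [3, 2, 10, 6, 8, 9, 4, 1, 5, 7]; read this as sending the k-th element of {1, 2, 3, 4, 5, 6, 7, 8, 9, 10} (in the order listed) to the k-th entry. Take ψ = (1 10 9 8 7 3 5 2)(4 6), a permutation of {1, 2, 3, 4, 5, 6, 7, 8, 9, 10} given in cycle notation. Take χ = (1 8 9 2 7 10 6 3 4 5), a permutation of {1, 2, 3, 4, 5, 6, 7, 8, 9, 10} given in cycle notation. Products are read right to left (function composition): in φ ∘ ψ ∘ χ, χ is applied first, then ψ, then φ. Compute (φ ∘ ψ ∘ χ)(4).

2

(φ ∘ ψ ∘ χ)(4) = φ(ψ(χ(4))). χ(4) = 5, then ψ(5) = 2, then φ(2) = 2, so the result is 2.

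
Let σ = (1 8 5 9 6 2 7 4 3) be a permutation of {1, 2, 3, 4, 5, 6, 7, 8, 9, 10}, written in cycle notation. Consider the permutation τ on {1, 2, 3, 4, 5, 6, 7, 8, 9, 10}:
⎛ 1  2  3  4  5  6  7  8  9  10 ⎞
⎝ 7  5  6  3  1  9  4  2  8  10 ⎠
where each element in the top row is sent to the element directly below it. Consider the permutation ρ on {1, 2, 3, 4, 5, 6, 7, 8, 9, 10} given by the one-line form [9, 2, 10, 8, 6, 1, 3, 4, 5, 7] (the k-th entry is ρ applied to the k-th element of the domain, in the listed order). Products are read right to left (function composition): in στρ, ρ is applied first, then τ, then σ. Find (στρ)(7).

Apply the permutations in order: ρ(7) = 3, then τ(3) = 6, then σ(6) = 2. So (στρ)(7) = 2.

2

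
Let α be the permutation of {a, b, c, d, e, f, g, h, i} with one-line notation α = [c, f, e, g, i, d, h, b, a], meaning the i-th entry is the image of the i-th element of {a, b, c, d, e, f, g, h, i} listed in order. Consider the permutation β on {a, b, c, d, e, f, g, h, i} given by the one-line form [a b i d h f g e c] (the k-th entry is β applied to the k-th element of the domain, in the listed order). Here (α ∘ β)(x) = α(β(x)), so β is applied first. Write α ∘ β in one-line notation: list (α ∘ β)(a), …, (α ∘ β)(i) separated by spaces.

Chase each element through β then α: a → a → c; b → b → f; c → i → a; d → d → g; e → h → b; f → f → d; g → g → h; h → e → i; i → c → e.
So α ∘ β in one-line form is c f a g b d h i e.

c f a g b d h i e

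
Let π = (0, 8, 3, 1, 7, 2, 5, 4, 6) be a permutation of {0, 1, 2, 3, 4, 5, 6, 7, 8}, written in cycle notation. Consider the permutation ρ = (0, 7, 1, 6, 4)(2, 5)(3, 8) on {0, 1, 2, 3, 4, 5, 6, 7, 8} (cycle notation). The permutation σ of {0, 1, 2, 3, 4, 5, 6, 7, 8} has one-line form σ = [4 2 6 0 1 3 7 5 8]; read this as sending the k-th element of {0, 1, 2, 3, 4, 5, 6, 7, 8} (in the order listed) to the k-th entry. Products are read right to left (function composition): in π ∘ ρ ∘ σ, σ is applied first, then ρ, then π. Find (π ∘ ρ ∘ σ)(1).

Chase 1: σ(1) = 2; ρ(2) = 5; π(5) = 4. Hence (π ∘ ρ ∘ σ)(1) = 4.

4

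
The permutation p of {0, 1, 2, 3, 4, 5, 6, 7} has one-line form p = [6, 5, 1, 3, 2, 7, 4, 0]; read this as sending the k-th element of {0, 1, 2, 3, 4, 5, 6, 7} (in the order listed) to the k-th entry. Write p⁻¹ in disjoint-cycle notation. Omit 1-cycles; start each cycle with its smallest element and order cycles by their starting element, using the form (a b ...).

The cycle decomposition of p is (0 6 4 2 1 5 7).
Reversing each cycle (and rotating so the smallest element leads) gives p⁻¹ = (0 7 5 1 2 4 6).

(0 7 5 1 2 4 6)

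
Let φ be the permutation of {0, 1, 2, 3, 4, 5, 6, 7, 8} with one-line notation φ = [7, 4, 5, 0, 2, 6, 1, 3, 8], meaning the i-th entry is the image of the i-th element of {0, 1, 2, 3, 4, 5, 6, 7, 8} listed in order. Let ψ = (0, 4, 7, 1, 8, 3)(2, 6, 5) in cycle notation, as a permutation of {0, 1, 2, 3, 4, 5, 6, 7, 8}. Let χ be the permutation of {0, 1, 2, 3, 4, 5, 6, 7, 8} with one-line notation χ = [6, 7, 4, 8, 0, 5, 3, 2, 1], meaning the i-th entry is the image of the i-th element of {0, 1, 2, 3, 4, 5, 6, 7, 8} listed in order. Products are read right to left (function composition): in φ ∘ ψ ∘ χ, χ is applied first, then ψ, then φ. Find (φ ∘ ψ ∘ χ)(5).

Apply the permutations in order: χ(5) = 5, then ψ(5) = 2, then φ(2) = 5. So (φ ∘ ψ ∘ χ)(5) = 5.

5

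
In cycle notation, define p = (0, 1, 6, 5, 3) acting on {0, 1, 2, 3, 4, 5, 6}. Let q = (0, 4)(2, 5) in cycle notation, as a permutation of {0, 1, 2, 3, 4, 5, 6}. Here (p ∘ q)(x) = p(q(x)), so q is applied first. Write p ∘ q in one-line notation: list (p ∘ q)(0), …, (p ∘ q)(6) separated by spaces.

4 6 3 0 1 2 5

Chase each element through q then p: 0 → 4 → 4; 1 → 1 → 6; 2 → 5 → 3; 3 → 3 → 0; 4 → 0 → 1; 5 → 2 → 2; 6 → 6 → 5.
So p ∘ q in one-line form is 4 6 3 0 1 2 5.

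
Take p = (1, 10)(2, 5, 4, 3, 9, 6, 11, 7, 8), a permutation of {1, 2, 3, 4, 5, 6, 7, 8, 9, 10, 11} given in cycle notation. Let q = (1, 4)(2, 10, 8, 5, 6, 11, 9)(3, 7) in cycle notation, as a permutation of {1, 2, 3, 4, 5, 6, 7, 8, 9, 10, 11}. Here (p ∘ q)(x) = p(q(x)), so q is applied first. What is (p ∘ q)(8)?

q(8) = 5, then p(5) = 4; composing gives (p ∘ q)(8) = 4.

4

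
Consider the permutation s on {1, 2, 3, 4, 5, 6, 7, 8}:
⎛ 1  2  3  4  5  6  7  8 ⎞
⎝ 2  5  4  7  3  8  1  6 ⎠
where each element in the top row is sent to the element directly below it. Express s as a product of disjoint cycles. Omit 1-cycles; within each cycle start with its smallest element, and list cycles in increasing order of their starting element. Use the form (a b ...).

(1 2 5 3 4 7)(6 8)

Iterating s from 1 gives 1 → 2 → 5 → 3 → 4 → 7 → 1; that is the 6-cycle (1 2 5 3 4 7).
Repeating from the next unused element and collecting all non-trivial cycles gives (1 2 5 3 4 7)(6 8).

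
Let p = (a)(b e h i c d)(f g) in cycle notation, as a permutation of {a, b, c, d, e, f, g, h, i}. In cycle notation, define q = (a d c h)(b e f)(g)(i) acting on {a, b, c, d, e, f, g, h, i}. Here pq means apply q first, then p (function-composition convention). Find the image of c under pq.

First apply q: q(c) = h, then p(h) = i. Thus (pq)(c) = i.

i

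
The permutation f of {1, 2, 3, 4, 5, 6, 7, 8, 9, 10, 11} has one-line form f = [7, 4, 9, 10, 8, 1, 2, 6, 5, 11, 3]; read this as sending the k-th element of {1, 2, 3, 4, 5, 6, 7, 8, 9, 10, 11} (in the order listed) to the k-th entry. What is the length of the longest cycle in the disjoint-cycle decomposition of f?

11

Decomposing into disjoint cycles gives (1, 7, 2, 4, 10, 11, 3, 9, 5, 8, 6); the longest has length 11.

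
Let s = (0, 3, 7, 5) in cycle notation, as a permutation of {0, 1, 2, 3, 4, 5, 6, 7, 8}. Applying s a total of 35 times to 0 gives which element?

0 lies in the 4-cycle (0, 3, 7, 5).
On a 4-cycle, s^4 is the identity, so s^35 = s^3 there (35 ≡ 3 mod 4).
Advancing 3 steps from 0: 0 → 3 → 7 → 5.

5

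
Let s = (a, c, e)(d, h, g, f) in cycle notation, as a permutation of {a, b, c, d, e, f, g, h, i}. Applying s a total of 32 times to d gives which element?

d lies in the 4-cycle (d, h, g, f).
Powers repeat with period 4 on this cycle, and 32 mod 4 = 0, so s^32(d) = s^0(d).
So s^32(d) = d.

d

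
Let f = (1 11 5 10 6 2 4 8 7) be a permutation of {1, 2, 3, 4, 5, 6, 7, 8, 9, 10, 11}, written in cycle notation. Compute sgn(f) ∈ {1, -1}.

1

The cycle lengths are 9, 1, 1.
A cycle is odd iff its length is even; f has 0 even-length cycles, so sgn(f) = (−1)^0 and f is even.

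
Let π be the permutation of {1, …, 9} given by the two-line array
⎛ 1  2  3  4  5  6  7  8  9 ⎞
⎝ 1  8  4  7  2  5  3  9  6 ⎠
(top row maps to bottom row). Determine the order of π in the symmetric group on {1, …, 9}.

15

The disjoint-cycle form of π has cycle lengths 5, 3, 1.
The order of π is the least common multiple of its cycle lengths: lcm(5, 3) = 15.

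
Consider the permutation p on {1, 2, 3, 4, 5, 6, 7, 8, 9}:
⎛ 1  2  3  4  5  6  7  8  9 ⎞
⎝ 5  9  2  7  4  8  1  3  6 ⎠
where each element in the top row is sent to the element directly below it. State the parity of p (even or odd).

In disjoint-cycle form the cycle lengths are 5, 4.
A cycle of length ℓ contributes ℓ−1 transpositions, so p is a product of 4 + 3 = 7 transpositions — odd.

odd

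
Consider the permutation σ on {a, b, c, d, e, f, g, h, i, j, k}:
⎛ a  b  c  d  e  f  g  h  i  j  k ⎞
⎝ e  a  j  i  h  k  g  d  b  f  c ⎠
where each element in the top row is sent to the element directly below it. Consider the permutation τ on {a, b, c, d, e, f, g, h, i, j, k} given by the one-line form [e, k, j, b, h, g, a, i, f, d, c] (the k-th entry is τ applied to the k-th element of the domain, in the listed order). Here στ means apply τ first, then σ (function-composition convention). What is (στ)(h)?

(στ)(h) = σ(τ(h)). τ(h) = i, then σ(i) = b. So (στ)(h) = b.

b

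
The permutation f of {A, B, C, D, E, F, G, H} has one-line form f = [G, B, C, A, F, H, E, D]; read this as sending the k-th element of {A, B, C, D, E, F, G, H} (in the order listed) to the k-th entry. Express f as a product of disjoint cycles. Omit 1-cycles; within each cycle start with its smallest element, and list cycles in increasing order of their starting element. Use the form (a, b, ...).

Iterating f from A gives A → G → E → F → H → D → A; that is the 6-cycle (A, G, E, F, H, D).
Continuing from each remaining unvisited element yields (A, G, E, F, H, D).

(A, G, E, F, H, D)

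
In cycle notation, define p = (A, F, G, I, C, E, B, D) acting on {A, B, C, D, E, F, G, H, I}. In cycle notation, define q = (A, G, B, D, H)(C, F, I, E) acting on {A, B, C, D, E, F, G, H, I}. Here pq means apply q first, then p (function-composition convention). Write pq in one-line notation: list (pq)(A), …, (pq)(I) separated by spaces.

(pq)(x) = p(q(x)). Computing each image: p(q(A)) = p(G) = I, p(q(B)) = p(D) = A, p(q(C)) = p(F) = G, p(q(D)) = p(H) = H, p(q(E)) = p(C) = E, p(q(F)) = p(I) = C, p(q(G)) = p(B) = D, p(q(H)) = p(A) = F, p(q(I)) = p(E) = B.
Hence pq = [I A G H E C D F B].

I A G H E C D F B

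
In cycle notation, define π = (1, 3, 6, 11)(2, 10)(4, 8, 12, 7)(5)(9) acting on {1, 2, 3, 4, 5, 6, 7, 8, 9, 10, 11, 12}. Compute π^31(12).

8

12 lies in the 4-cycle (4, 8, 12, 7).
Since the cycle has length 4, π^31 acts on it the same as π^3 (31 mod 4 = 3).
Stepping 3 places around the cycle: 12 → 7 → 4 → 8.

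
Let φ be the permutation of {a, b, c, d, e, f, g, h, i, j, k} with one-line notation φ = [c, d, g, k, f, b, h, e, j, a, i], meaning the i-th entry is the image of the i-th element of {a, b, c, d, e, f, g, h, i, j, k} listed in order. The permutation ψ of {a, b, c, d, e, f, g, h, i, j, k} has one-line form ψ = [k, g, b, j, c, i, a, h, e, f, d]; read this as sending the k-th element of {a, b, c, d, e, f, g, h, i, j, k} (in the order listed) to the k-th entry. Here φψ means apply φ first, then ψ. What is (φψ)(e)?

First apply φ: φ(e) = f, then ψ(f) = i. Thus (φψ)(e) = i.

i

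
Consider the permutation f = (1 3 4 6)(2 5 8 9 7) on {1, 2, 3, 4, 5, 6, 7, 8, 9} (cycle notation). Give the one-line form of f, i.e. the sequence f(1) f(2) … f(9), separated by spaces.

Each element maps to the next entry in its cycle (wrapping to the front): 1↦3, 2↦5, 3↦4, 4↦6, 5↦8, 6↦1, 7↦2, 8↦9, 9↦7.
So the one-line form is 3 5 4 6 8 1 2 9 7.

3 5 4 6 8 1 2 9 7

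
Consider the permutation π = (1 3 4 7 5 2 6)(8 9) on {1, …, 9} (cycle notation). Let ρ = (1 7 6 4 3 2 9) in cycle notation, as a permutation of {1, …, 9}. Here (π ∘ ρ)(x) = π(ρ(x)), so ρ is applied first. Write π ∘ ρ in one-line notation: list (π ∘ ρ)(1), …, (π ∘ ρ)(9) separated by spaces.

For each element, apply ρ then π: 1 → 7 → 5; 2 → 9 → 8; 3 → 2 → 6; 4 → 3 → 4; 5 → 5 → 2; 6 → 4 → 7; 7 → 6 → 1; 8 → 8 → 9; 9 → 1 → 3.
So π ∘ ρ in one-line form is 5 8 6 4 2 7 1 9 3.

5 8 6 4 2 7 1 9 3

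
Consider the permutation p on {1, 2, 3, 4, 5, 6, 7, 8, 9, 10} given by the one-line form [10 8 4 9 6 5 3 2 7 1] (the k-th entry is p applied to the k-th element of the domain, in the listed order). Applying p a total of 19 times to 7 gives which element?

Tracing 7 → 3 → … returns to 7 after 4 steps, so 7 lies in a 4-cycle (3, 4, 9, 7).
Powers repeat with period 4 on this cycle, and 19 mod 4 = 3, so p^19(7) = p^3(7).
Advancing 3 steps from 7: 7 → 3 → 4 → 9.

9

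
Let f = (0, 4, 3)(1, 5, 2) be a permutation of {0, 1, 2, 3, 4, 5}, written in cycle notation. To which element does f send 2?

1

Within (1, 5, 2), 2 ↦ 1.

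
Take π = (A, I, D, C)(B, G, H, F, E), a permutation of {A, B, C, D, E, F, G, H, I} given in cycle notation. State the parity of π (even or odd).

The cycle lengths are 5, 4.
A cycle is odd iff its length is even; π has 1 even-length cycle, so sgn(π) = (−1)^1 and π is odd.

odd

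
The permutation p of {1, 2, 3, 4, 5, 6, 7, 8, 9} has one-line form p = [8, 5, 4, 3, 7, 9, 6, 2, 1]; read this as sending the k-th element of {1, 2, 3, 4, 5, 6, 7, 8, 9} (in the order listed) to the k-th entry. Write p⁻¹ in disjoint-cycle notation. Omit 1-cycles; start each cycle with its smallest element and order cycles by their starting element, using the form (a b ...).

(1 9 6 7 5 2 8)(3 4)

First write p in disjoint cycles: (1 8 2 5 7 6 9)(3 4).
The inverse reverses every cycle; in canonical form, p⁻¹ = (1 9 6 7 5 2 8)(3 4).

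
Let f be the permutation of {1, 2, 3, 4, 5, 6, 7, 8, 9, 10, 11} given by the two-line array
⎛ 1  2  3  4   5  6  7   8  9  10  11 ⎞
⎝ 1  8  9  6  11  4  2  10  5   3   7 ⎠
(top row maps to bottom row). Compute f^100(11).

10

Tracing 11 → 7 → … returns to 11 after 8 steps, so 11 lies in an 8-cycle (2, 8, 10, 3, 9, 5, 11, 7).
Since the cycle has length 8, f^100 acts on it the same as f^4 (100 mod 8 = 4).
Advancing 4 steps from 11: 11 → 7 → 2 → 8 → 10.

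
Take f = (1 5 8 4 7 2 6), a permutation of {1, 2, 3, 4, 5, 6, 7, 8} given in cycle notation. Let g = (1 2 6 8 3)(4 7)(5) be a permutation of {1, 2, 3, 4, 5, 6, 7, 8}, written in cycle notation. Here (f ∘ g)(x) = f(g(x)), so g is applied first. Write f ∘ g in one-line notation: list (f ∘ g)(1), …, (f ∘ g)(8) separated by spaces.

6 1 5 2 8 4 7 3

(f ∘ g)(x) = f(g(x)). Computing each image: f(g(1)) = f(2) = 6, f(g(2)) = f(6) = 1, f(g(3)) = f(1) = 5, f(g(4)) = f(7) = 2, f(g(5)) = f(5) = 8, f(g(6)) = f(8) = 4, f(g(7)) = f(4) = 7, f(g(8)) = f(3) = 3.
Hence f ∘ g = [6 1 5 2 8 4 7 3].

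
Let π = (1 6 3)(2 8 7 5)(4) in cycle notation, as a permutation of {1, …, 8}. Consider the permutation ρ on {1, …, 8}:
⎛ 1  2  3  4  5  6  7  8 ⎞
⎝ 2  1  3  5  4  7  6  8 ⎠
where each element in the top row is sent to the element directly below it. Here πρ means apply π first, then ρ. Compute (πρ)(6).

π(6) = 3, then ρ(3) = 3; composing gives (πρ)(6) = 3.

3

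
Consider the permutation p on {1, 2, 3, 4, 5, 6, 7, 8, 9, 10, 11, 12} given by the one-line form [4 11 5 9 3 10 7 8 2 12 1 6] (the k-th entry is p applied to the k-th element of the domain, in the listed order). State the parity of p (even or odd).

In disjoint-cycle form the cycle lengths are 5, 3, 2, 1, 1.
A cycle is odd iff its length is even; p has 1 even-length cycle, so sgn(p) = (−1)^1 and p is odd.

odd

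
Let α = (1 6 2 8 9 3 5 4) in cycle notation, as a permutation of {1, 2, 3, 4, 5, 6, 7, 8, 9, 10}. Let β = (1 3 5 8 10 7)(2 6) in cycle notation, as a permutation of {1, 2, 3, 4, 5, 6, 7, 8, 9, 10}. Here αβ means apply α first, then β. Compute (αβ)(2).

10

First apply α: α(2) = 8, then β(8) = 10. Thus (αβ)(2) = 10.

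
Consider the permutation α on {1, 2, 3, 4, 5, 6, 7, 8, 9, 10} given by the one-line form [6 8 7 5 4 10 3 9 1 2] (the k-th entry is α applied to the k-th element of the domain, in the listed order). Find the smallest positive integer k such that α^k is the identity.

6

Writing α as disjoint cycles, the cycle lengths are 6, 2, 2.
Since disjoint cycles commute, ord(α) = lcm(6, 2, 2) = 6.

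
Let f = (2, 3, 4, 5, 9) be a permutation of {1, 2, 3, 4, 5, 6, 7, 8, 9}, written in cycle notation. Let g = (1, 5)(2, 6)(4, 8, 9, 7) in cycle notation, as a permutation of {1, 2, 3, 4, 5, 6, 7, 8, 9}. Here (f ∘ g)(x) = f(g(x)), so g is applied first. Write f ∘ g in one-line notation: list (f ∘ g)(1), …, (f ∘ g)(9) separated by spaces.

9 6 4 8 1 3 5 2 7

Chase each element through g then f: 1 → 5 → 9; 2 → 6 → 6; 3 → 3 → 4; 4 → 8 → 8; 5 → 1 → 1; 6 → 2 → 3; 7 → 4 → 5; 8 → 9 → 2; 9 → 7 → 7.
Collecting the images, f ∘ g = [9 6 4 8 1 3 5 2 7].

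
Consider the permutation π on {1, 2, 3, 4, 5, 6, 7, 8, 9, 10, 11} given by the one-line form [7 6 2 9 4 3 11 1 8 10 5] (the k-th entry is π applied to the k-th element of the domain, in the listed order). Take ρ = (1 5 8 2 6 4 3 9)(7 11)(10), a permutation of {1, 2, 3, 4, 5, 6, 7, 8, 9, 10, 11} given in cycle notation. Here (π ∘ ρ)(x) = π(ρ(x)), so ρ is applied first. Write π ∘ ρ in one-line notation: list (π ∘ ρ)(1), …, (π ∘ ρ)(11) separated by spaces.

(π ∘ ρ)(x) = π(ρ(x)). Computing each image: π(ρ(1)) = π(5) = 4, π(ρ(2)) = π(6) = 3, π(ρ(3)) = π(9) = 8, π(ρ(4)) = π(3) = 2, π(ρ(5)) = π(8) = 1, π(ρ(6)) = π(4) = 9, π(ρ(7)) = π(11) = 5, π(ρ(8)) = π(2) = 6, π(ρ(9)) = π(1) = 7, π(ρ(10)) = π(10) = 10, π(ρ(11)) = π(7) = 11.
Hence π ∘ ρ = [4 3 8 2 1 9 5 6 7 10 11].

4 3 8 2 1 9 5 6 7 10 11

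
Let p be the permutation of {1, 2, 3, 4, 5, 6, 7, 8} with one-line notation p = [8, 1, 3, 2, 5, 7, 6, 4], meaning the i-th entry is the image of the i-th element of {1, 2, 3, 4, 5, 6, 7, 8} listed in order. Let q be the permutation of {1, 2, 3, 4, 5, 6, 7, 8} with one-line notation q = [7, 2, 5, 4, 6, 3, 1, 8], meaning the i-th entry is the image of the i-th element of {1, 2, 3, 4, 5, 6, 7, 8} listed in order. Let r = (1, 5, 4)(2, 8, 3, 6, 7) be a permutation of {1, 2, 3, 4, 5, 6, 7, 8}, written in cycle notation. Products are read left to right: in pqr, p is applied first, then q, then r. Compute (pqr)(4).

(pqr)(4) = r(q(p(4))). p(4) = 2, then q(2) = 2, then r(2) = 8, so the result is 8.

8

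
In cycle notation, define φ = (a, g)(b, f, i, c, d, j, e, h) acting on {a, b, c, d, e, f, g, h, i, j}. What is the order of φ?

8

The disjoint cycles have lengths 8, 2.
Since disjoint cycles commute, ord(φ) = lcm(8, 2) = 8.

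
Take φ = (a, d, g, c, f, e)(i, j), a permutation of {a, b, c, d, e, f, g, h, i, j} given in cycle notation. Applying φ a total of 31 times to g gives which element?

c

g lies in the 6-cycle (a, d, g, c, f, e).
Since the cycle has length 6, φ^31 acts on it the same as φ^1 (31 mod 6 = 1).
Stepping 1 place around the cycle: g → c.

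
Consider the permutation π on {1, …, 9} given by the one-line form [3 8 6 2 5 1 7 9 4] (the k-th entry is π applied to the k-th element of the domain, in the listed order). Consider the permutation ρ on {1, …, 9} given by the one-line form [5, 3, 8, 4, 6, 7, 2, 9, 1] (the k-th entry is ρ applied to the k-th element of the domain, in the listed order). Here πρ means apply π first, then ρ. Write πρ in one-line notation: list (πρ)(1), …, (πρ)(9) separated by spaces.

8 9 7 3 6 5 2 1 4

(πρ)(x) = ρ(π(x)). Computing each image: ρ(π(1)) = ρ(3) = 8, ρ(π(2)) = ρ(8) = 9, ρ(π(3)) = ρ(6) = 7, ρ(π(4)) = ρ(2) = 3, ρ(π(5)) = ρ(5) = 6, ρ(π(6)) = ρ(1) = 5, ρ(π(7)) = ρ(7) = 2, ρ(π(8)) = ρ(9) = 1, ρ(π(9)) = ρ(4) = 4.
Hence πρ = [8 9 7 3 6 5 2 1 4].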